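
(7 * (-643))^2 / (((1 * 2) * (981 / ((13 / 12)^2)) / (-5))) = -17118855845 / 282528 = -60591.71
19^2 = 361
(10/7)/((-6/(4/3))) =-20/63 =-0.32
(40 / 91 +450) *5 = 204950 / 91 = 2252.20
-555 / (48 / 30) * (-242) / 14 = 335775 / 56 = 5995.98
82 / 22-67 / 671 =2434 / 671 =3.63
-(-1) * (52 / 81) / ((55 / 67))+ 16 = 74764 / 4455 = 16.78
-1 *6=-6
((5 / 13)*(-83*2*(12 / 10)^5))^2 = 1666205945856 / 66015625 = 25239.57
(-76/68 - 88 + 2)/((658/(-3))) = 4443/11186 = 0.40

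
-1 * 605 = -605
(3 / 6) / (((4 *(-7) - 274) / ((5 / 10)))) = -1 / 1208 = -0.00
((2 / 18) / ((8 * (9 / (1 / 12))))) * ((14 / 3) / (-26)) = -7 / 303264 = -0.00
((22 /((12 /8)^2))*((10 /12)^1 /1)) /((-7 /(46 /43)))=-1.25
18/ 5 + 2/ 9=172/ 45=3.82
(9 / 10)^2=81 / 100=0.81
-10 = -10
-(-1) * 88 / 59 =88 / 59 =1.49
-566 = -566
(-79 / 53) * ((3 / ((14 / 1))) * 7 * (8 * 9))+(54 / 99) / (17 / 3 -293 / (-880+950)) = -29121192 / 181313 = -160.61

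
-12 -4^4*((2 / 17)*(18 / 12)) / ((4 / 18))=-215.29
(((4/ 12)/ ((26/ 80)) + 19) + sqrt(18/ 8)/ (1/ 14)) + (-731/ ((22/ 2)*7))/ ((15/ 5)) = 37899/ 1001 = 37.86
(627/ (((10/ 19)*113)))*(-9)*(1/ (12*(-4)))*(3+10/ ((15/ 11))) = 369303/ 18080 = 20.43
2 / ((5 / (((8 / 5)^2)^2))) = 2.62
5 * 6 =30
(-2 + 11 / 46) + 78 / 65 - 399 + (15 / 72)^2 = -399.52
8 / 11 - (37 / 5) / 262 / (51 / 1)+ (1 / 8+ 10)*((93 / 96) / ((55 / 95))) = 1662080489 / 94068480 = 17.67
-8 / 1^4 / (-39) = 8 / 39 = 0.21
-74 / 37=-2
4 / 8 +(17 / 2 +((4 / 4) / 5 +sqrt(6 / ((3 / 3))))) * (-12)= -1039 / 10 - 12 * sqrt(6)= -133.29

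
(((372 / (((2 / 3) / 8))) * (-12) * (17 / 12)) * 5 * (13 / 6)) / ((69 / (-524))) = 143596960 / 23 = 6243346.09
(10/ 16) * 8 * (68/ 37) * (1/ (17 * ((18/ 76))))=2.28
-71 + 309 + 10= 248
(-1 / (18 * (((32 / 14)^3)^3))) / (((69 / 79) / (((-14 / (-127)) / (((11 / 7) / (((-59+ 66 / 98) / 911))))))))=0.00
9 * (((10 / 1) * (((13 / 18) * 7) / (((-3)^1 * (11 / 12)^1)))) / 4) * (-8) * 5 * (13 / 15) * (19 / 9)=899080 / 297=3027.21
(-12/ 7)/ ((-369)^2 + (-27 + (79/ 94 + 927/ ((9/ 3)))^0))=-12/ 952945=-0.00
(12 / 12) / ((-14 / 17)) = -17 / 14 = -1.21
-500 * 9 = -4500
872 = 872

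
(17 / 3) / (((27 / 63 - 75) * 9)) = -119 / 14094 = -0.01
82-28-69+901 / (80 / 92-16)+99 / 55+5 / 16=-504157 / 6960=-72.44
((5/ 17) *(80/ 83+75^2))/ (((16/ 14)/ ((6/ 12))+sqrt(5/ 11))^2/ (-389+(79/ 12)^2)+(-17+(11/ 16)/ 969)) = -404328199816745779362602430000/ 4157825173390283504759796803+28568943274575369093120000 *sqrt(55)/ 4157825173390283504759796803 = -97.19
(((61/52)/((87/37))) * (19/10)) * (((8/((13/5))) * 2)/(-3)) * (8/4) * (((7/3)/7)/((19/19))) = -171532/132327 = -1.30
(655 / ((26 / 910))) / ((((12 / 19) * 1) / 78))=5662475 / 2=2831237.50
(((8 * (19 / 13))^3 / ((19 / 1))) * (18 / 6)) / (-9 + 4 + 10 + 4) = 184832 / 6591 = 28.04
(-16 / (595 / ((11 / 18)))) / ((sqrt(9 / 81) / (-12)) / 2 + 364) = -704 / 15593165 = -0.00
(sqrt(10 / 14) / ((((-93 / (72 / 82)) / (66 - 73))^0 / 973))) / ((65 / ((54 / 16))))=3753 * sqrt(35) / 520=42.70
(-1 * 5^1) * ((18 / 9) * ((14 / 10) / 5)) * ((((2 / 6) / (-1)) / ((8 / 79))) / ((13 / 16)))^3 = 55220368 / 296595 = 186.18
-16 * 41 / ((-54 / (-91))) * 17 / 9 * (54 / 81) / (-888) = 1.57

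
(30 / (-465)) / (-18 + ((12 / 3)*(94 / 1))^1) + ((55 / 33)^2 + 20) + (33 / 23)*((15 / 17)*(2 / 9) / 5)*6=451368788 / 19526931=23.12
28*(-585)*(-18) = 294840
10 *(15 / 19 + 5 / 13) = 2900 / 247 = 11.74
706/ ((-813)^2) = 706/ 660969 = 0.00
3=3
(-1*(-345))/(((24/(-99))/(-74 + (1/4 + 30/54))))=3333275/32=104164.84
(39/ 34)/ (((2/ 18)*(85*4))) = 351/ 11560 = 0.03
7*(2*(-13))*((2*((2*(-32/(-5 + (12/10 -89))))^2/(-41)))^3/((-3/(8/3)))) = -745472000000/368962362959769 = -0.00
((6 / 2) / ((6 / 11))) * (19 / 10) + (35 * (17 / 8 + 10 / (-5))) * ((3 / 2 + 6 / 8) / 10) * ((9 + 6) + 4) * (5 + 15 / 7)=23047 / 160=144.04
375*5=1875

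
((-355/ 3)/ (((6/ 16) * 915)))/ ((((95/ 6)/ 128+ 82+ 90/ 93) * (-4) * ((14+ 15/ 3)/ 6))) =2253824/ 6878343957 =0.00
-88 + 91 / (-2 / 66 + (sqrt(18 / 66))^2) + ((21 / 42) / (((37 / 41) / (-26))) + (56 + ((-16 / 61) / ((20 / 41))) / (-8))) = 29705443 / 90280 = 329.04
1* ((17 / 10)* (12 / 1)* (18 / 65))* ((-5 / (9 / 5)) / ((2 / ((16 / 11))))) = -1632 / 143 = -11.41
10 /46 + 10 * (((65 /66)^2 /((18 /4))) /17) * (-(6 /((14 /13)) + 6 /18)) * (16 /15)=-140310845 /241428033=-0.58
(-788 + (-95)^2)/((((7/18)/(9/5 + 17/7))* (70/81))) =888706404/8575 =103639.23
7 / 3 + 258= 781 / 3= 260.33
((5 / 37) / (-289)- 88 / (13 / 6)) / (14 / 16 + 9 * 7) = -6452536 / 10147657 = -0.64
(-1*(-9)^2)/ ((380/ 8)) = -162/ 95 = -1.71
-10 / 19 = -0.53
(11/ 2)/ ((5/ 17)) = 187/ 10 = 18.70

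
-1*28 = -28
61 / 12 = 5.08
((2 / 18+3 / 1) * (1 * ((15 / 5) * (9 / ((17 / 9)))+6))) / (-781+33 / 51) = -1610 / 19899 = -0.08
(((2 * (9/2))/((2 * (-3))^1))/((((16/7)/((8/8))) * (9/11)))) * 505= -38885/96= -405.05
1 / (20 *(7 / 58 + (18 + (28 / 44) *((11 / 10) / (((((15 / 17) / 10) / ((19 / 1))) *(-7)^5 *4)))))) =208887 / 75694163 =0.00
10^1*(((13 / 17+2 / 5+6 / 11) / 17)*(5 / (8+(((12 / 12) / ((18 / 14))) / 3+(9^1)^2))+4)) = 183885 / 45067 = 4.08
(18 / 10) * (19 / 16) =171 / 80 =2.14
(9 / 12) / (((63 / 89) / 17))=1513 / 84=18.01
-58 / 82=-29 / 41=-0.71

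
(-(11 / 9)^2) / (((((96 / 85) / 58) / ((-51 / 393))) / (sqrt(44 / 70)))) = 7.89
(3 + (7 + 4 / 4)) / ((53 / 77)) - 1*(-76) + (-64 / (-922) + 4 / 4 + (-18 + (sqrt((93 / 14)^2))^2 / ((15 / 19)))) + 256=9265153281 / 23944340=386.95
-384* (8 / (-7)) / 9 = 1024 / 21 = 48.76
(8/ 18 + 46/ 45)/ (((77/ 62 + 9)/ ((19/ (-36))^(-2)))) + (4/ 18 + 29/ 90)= 21838979/ 20631150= 1.06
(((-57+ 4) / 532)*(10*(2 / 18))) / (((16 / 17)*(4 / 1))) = -4505 / 153216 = -0.03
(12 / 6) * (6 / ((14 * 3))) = 2 / 7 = 0.29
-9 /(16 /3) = -27 /16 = -1.69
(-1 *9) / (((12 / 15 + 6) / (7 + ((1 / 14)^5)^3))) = -49003950100710850605 / 5289315248965615616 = -9.26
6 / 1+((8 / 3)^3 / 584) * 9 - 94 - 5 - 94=-40889 / 219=-186.71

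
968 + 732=1700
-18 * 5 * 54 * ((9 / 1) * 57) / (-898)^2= -623295 / 201601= -3.09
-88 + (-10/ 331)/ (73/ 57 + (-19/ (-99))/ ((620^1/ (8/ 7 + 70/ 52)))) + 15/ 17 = -14819007709047/ 170057376479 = -87.14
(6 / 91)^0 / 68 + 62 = 4217 / 68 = 62.01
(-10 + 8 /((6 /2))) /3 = -22 /9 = -2.44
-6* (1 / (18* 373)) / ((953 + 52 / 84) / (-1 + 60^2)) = -25193 / 7469698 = -0.00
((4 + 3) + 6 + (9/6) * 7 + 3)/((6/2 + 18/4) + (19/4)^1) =106/49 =2.16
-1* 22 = -22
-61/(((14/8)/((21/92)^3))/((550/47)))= -22193325/4574792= -4.85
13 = 13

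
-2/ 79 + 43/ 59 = 3279/ 4661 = 0.70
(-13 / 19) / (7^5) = -13 / 319333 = -0.00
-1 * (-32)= 32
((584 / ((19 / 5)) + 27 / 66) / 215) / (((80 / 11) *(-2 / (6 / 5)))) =-193233 / 3268000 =-0.06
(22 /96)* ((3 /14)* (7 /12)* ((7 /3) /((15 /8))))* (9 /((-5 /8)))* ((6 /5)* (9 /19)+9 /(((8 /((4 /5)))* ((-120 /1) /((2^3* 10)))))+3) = -3619 /2375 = -1.52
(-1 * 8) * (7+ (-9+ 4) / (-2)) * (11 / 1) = -836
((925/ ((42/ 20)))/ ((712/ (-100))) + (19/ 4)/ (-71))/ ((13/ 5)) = -164365055/ 6900348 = -23.82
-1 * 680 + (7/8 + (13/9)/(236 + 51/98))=-87182567/128376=-679.12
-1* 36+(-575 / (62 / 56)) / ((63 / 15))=-14848 / 93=-159.66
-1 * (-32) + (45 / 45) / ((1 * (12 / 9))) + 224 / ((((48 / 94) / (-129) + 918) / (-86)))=43655097 / 3710540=11.77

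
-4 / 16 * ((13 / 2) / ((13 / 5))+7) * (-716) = 3401 / 2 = 1700.50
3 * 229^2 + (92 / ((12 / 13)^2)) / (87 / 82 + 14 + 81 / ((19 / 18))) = 405011898067 / 2574378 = 157324.18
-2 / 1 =-2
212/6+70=105.33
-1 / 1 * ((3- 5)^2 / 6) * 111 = -74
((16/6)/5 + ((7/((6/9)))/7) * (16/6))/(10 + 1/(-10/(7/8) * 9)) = 3264/7193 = 0.45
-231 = -231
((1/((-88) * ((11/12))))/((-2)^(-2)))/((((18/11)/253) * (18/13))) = -299/54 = -5.54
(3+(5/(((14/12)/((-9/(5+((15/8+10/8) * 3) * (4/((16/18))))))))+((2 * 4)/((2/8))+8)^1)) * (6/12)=44587/2114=21.09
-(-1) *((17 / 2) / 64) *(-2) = -0.27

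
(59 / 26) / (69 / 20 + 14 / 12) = 1770 / 3601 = 0.49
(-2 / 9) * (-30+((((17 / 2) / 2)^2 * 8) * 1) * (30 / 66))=-7.93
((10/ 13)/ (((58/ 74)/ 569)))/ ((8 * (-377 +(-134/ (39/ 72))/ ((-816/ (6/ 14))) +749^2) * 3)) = 0.00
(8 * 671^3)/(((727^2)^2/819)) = 1979435930472/279342903841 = 7.09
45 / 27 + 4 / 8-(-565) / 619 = 11437 / 3714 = 3.08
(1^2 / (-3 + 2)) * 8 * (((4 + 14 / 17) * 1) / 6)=-328 / 51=-6.43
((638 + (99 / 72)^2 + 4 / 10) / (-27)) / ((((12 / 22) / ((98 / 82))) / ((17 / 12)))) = -1877434559 / 25505280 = -73.61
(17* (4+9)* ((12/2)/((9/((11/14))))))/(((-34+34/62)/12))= -17732/427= -41.53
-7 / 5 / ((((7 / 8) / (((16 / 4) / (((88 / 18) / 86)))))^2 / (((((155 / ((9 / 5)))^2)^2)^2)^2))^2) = -12853998023885627506321006130108638705889456713581993774653255968587473034858703613281250000000000000000 / 2628180114437679869492656607383623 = -4890836040221635672313294000000000000000000000000000000000000000000000.00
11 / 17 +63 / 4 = 1115 / 68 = 16.40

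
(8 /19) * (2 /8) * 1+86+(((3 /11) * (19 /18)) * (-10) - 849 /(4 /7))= -3517529 /2508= -1402.52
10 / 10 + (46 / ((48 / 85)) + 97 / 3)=2755 / 24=114.79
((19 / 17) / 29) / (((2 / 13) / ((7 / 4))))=1729 / 3944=0.44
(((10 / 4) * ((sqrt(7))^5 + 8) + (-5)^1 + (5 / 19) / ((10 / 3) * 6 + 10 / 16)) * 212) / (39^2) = 1995556 / 953667 + 25970 * sqrt(7) / 1521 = 47.27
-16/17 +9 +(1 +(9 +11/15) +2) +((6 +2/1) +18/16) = 29.92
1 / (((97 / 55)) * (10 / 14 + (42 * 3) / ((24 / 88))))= 0.00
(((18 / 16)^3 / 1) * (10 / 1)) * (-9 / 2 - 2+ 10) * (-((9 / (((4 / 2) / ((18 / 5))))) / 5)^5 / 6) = -5931020266101 / 2000000000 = -2965.51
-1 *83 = -83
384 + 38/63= 24230/63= 384.60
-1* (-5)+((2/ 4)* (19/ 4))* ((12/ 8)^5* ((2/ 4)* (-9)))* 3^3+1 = -1118859/ 512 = -2185.27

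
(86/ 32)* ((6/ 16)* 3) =387/ 128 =3.02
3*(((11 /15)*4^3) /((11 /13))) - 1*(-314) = 480.40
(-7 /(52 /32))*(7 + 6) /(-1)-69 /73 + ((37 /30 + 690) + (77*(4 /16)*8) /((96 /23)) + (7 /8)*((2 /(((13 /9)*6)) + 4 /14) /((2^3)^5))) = 2922544859401 /3731619840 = 783.18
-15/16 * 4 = -15/4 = -3.75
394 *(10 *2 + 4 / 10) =40188 / 5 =8037.60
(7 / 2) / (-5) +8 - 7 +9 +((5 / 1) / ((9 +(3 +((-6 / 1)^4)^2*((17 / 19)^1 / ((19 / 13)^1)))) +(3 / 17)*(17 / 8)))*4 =276173082511 / 29695968270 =9.30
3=3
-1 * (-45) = 45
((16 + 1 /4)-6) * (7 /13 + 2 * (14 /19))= 20377 /988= 20.62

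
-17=-17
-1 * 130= -130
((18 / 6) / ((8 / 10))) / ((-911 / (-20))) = 0.08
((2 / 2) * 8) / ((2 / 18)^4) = 52488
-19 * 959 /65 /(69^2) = -18221 /309465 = -0.06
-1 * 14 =-14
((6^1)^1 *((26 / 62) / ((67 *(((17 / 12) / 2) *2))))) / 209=936 / 7379581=0.00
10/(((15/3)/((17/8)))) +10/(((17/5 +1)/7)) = 887/44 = 20.16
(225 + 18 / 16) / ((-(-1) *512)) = 1809 / 4096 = 0.44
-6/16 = -3/8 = -0.38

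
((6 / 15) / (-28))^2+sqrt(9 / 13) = 1 / 4900+3 * sqrt(13) / 13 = 0.83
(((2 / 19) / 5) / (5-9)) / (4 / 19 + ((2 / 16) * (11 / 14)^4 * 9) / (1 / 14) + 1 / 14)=-10976 / 13106055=-0.00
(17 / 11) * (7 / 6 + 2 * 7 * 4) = 5831 / 66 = 88.35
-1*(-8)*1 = 8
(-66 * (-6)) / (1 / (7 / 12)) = 231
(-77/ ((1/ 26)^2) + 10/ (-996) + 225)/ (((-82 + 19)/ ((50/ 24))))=645246275/ 376488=1713.86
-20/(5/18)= -72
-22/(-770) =1/35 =0.03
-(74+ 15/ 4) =-311/ 4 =-77.75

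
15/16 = 0.94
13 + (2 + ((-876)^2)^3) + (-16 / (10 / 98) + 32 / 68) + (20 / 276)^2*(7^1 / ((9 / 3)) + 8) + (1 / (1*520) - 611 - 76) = 11411069063790802353592855 / 25252344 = 451881578351332547.73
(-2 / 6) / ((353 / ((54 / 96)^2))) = -27 / 90368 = -0.00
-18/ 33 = -6/ 11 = -0.55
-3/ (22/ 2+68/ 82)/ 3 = -41/ 485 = -0.08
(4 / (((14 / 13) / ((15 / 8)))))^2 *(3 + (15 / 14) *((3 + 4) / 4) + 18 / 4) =2851875 / 6272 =454.70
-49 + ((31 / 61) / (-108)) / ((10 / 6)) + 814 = 8399669 / 10980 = 765.00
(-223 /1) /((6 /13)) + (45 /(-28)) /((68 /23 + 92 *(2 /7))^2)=-128514700577 /265983168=-483.17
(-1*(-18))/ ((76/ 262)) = 1179/ 19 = 62.05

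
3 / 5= 0.60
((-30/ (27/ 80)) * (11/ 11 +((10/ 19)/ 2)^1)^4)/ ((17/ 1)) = -29491200/ 2215457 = -13.31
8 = 8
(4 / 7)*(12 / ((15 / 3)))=48 / 35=1.37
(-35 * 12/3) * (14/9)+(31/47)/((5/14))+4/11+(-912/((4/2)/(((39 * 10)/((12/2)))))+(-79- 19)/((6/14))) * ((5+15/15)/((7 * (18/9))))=-2119789808/162855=-13016.42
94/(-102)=-47/51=-0.92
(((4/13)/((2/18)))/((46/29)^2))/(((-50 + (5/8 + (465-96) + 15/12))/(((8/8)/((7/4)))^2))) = 968832/865009691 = 0.00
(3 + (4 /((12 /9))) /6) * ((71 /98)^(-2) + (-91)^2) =292278875 /10082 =28990.17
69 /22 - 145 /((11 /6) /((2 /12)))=-221 /22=-10.05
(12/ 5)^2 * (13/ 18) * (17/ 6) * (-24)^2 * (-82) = -13917696/ 25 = -556707.84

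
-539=-539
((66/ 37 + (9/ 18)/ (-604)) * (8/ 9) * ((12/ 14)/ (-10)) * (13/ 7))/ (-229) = 1035983/ 940375905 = 0.00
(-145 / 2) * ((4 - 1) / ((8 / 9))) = -3915 / 16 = -244.69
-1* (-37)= 37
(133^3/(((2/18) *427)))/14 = 3541.94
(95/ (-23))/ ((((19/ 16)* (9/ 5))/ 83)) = -33200/ 207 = -160.39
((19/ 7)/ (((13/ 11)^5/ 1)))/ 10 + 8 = 210984049/ 25990510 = 8.12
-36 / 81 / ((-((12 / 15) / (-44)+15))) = 55 / 1854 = 0.03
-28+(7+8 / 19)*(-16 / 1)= -2788 / 19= -146.74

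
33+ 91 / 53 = 1840 / 53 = 34.72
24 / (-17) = -24 / 17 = -1.41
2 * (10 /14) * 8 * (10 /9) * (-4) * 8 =-25600 /63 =-406.35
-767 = -767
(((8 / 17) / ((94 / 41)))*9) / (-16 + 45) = 1476 / 23171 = 0.06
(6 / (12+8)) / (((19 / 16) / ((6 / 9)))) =16 / 95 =0.17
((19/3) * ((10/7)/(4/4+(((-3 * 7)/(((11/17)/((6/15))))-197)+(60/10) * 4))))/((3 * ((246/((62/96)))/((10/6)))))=-809875/11352718944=-0.00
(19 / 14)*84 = 114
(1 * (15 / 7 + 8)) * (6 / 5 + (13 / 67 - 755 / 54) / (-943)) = 1471124189 / 119412090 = 12.32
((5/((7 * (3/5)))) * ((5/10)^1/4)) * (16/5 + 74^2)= 815.36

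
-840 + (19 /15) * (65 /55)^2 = -1521389 /1815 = -838.23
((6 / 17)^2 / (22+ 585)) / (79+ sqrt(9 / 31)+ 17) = 0.00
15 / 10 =3 / 2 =1.50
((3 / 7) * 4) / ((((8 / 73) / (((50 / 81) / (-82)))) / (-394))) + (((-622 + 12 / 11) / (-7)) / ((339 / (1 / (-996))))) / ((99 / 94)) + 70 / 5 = 227624700806 / 3768866739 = 60.40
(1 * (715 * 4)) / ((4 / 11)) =7865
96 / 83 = 1.16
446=446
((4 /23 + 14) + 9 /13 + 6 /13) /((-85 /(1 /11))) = -4583 /279565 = -0.02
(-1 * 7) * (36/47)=-252/47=-5.36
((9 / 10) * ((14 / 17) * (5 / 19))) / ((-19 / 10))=-630 / 6137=-0.10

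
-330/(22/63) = -945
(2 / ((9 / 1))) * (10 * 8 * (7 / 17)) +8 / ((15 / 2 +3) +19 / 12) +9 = 376753 / 22185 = 16.98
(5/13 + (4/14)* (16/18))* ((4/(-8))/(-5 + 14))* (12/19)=-1046/46683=-0.02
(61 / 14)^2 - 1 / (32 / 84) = 6413 / 392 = 16.36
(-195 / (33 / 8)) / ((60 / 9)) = -78 / 11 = -7.09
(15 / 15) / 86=1 / 86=0.01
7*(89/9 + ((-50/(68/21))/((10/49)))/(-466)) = 20065759/285192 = 70.36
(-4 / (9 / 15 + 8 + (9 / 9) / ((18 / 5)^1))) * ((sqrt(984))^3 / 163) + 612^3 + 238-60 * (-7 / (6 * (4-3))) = 229221236-708480 * sqrt(246) / 130237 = 229221150.68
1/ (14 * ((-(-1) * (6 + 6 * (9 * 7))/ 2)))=1/ 2688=0.00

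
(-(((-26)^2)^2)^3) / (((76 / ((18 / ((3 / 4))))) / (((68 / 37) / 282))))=-6489169052994387968 / 33041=-196397477467219.15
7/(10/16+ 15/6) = 2.24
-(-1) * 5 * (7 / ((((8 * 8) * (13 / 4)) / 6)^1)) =1.01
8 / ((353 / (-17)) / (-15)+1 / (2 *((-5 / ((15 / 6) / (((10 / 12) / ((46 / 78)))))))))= 6.63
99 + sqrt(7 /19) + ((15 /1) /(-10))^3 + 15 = sqrt(133) /19 + 885 /8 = 111.23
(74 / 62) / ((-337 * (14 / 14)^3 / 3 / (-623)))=69153 / 10447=6.62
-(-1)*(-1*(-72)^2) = -5184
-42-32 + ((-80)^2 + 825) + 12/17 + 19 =121902/17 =7170.71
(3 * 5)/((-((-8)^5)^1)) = 0.00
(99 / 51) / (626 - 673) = -33 / 799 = -0.04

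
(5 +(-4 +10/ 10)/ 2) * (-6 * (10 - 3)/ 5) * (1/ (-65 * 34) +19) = -6172383/ 11050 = -558.59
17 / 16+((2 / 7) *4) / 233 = 1.07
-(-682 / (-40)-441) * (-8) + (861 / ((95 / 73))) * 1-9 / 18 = -518793 / 190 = -2730.49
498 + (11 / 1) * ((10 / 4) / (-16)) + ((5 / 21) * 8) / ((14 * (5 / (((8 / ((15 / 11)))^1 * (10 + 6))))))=498.84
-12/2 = -6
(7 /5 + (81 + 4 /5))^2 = 173056 /25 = 6922.24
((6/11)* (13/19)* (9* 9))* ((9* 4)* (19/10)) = 113724/55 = 2067.71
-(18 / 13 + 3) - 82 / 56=-2129 / 364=-5.85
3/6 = 1/2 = 0.50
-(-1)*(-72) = -72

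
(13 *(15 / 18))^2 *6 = 4225 / 6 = 704.17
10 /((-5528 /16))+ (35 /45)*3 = 4777 /2073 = 2.30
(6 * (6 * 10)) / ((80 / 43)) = 387 / 2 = 193.50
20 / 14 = 10 / 7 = 1.43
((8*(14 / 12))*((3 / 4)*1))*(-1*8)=-56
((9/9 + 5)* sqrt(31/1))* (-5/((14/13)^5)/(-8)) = 5569395* sqrt(31)/2151296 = 14.41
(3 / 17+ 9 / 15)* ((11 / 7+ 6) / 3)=1166 / 595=1.96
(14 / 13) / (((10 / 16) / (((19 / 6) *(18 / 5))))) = 6384 / 325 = 19.64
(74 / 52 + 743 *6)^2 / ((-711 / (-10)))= 67216215125 / 240318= 279696.96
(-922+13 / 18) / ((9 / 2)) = -204.73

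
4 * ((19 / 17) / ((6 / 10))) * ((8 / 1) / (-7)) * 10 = -30400 / 357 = -85.15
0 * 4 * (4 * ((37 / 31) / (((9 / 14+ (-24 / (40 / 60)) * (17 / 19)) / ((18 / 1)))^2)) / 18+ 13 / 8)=0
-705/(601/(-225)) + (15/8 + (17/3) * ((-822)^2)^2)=2587110251449.81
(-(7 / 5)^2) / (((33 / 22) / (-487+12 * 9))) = 37142 / 75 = 495.23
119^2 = 14161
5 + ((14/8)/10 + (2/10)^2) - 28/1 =-4557/200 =-22.78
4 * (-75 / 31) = -300 / 31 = -9.68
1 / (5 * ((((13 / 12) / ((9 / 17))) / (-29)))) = -3132 / 1105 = -2.83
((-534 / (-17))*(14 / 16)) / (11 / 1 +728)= 0.04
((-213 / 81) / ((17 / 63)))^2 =94.97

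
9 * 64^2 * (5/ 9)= 20480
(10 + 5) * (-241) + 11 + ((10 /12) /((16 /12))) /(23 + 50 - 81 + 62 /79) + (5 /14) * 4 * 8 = -22935529 /6384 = -3592.66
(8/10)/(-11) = -4/55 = -0.07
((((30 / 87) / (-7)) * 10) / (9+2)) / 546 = -50 / 609609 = -0.00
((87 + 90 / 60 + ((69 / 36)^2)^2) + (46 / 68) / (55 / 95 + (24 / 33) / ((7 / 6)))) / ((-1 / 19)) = -1208267571197 / 620068608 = -1948.60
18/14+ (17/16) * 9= 1215/112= 10.85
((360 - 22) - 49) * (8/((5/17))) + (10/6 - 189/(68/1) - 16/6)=2671387/340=7857.02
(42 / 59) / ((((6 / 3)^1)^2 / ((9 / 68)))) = 189 / 8024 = 0.02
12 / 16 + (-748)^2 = 559504.75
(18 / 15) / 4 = 3 / 10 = 0.30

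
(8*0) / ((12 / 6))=0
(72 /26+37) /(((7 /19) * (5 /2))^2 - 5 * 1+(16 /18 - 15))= -2.18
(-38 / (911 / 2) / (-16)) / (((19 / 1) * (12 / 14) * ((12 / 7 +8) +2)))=49 / 1792848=0.00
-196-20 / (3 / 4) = -668 / 3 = -222.67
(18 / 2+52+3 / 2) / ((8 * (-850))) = -0.01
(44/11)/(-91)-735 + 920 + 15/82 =1381507/7462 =185.14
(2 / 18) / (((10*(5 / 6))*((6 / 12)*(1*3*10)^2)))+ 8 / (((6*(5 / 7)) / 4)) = 252001 / 33750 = 7.47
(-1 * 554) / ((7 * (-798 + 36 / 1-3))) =554 / 5355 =0.10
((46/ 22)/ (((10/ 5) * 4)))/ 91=23/ 8008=0.00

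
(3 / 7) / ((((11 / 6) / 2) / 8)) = 288 / 77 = 3.74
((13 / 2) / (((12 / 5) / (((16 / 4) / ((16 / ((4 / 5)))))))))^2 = 169 / 576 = 0.29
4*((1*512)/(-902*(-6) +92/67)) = 17152/45337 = 0.38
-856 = -856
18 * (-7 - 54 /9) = -234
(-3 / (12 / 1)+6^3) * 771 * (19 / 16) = 12642087 / 64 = 197532.61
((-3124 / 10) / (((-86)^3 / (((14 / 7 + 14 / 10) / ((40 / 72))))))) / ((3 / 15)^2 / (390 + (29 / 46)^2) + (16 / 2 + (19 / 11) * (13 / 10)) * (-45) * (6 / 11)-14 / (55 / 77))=-1327113169877 / 119684282059148340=-0.00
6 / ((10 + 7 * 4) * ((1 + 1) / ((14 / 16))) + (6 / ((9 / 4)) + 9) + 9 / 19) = 1197 / 19750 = 0.06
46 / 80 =0.58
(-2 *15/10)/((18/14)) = -7/3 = -2.33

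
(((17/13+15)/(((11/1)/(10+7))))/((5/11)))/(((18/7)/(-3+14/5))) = -12614/2925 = -4.31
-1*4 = -4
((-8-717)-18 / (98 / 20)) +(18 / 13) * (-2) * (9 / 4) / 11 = -5109784 / 7007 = -729.24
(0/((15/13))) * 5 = 0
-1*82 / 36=-41 / 18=-2.28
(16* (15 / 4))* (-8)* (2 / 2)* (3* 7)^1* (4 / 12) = -3360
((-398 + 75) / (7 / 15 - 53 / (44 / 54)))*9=959310 / 21311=45.01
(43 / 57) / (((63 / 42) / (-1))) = -86 / 171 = -0.50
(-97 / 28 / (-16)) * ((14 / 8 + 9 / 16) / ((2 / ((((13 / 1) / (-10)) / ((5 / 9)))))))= -419913 / 716800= -0.59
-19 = -19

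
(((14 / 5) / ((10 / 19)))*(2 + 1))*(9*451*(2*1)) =3239082 / 25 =129563.28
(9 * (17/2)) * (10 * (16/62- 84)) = -1985940/31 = -64062.58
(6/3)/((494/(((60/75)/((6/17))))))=34/3705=0.01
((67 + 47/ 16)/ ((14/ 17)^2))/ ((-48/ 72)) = -970173/ 6272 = -154.68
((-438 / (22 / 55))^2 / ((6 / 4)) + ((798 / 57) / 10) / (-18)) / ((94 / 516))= 3093484199 / 705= 4387920.85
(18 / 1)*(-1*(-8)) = 144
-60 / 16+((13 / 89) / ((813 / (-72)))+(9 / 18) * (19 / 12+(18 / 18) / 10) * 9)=3677727 / 964760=3.81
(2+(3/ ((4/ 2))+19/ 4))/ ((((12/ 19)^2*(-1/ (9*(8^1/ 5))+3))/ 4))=11913/ 422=28.23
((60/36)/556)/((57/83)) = 415/95076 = 0.00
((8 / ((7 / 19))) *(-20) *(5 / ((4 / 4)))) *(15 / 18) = -38000 / 21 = -1809.52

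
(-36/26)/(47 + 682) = -0.00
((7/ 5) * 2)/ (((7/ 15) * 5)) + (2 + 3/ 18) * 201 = 436.70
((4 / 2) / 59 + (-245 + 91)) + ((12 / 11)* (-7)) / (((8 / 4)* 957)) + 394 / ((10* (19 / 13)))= -2498068899 / 19667945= -127.01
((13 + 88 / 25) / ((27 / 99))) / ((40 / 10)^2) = 4543 / 1200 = 3.79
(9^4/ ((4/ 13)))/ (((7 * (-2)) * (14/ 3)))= -255879/ 784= -326.38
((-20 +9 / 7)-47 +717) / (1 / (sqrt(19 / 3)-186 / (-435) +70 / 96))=36704509 / 48720 +4559 *sqrt(57) / 21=2392.41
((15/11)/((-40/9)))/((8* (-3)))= 9/704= 0.01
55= 55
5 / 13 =0.38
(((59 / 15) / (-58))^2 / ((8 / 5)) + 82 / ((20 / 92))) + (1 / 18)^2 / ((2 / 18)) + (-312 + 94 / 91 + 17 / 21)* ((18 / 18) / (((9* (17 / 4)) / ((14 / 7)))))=2029052188129 / 5620436640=361.01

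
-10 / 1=-10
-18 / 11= -1.64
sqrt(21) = 4.58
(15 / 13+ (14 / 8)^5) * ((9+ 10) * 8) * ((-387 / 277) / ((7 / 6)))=-5158519209 / 1613248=-3197.60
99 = 99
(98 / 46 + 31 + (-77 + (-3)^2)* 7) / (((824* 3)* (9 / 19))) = -96767 / 255852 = -0.38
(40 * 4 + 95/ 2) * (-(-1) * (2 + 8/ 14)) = 3735/ 7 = 533.57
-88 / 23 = -3.83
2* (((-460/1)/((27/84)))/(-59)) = 25760/531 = 48.51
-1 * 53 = -53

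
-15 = -15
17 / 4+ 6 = 41 / 4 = 10.25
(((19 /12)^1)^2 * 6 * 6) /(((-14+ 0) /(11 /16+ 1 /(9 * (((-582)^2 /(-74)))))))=-432329629 /97552512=-4.43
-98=-98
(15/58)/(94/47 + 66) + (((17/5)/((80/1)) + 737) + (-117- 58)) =110835531/197200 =562.05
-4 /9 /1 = -4 /9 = -0.44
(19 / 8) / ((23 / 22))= 209 / 92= 2.27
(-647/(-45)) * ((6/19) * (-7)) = -9058/285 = -31.78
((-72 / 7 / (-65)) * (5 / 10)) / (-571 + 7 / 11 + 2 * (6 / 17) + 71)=-748 / 4714255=-0.00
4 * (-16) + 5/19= -1211/19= -63.74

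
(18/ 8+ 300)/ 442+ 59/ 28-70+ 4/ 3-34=-285245/ 2856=-99.88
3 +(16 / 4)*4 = 19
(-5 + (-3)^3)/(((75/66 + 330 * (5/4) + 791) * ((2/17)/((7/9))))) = -2992/17037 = -0.18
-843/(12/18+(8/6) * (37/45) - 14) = 113805/1652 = 68.89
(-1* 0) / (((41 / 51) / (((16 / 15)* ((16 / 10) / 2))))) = 0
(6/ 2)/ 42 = 1/ 14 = 0.07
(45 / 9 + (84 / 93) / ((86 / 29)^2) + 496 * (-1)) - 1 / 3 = -84470545 / 171957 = -491.23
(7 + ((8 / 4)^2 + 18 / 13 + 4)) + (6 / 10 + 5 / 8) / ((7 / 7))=9157 / 520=17.61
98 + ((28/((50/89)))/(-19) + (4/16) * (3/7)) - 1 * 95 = 6437/13300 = 0.48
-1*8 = -8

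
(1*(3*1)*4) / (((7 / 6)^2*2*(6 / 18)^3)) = 5832 / 49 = 119.02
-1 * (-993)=993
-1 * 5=-5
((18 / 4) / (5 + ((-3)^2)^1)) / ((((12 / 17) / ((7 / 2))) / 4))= 51 / 8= 6.38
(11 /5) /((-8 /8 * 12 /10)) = -11 /6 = -1.83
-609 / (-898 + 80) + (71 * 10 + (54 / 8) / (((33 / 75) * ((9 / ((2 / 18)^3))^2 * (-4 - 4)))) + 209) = 211110328583423 / 229531493664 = 919.74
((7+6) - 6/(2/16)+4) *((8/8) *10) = -310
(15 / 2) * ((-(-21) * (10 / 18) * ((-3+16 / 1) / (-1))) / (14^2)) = -325 / 56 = -5.80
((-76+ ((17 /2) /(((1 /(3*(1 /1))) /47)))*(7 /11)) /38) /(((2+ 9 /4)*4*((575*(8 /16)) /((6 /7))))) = 45321 /14300825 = 0.00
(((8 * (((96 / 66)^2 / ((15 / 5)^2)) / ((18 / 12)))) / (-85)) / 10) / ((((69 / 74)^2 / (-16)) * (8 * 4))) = 5607424 / 6610529475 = 0.00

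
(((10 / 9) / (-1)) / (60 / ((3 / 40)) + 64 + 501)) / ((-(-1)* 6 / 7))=-1 / 1053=-0.00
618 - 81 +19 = 556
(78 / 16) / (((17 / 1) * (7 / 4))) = 39 / 238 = 0.16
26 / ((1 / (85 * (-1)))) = -2210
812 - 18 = 794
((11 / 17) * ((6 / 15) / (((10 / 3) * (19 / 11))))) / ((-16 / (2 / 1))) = -363 / 64600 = -0.01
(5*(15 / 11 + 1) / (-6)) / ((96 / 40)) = -325 / 396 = -0.82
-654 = -654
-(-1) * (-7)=-7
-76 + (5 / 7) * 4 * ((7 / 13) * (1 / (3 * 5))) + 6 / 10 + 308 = 45377 / 195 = 232.70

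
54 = 54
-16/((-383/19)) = 304/383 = 0.79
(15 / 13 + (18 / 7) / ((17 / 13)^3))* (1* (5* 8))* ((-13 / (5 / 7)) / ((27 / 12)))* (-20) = 219725440 / 14739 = 14907.76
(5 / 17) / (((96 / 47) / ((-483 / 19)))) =-37835 / 10336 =-3.66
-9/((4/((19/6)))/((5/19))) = -15/8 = -1.88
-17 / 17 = -1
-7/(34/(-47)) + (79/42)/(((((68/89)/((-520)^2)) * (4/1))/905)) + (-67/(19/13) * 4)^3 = 707392095821875/4897326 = 144444559.30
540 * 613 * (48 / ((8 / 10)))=19861200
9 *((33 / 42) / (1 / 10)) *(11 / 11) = 70.71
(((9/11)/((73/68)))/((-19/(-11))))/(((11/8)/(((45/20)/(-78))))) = -1836/198341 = -0.01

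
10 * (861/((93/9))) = 25830/31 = 833.23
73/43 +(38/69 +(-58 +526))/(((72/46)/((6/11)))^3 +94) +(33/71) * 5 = 52465373003/6554152923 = 8.00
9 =9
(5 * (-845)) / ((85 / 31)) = -26195 / 17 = -1540.88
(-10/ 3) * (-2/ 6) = 10/ 9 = 1.11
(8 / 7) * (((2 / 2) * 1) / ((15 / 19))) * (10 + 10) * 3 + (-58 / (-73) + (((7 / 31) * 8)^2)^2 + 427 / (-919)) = 97.84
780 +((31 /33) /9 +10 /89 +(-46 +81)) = 21548624 /26433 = 815.22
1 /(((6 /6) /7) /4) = 28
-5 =-5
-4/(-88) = 1/22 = 0.05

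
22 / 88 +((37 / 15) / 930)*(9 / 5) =0.25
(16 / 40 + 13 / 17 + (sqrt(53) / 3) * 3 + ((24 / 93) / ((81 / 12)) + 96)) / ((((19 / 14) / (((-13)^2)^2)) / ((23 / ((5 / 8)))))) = 73573136 * sqrt(53) / 95 + 508795242727408 / 6758775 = 80917320.71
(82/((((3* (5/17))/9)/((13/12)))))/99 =9061/990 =9.15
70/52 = 35/26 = 1.35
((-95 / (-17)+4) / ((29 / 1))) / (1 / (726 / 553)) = 0.43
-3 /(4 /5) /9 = -5 /12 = -0.42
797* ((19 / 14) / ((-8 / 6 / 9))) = -408861 / 56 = -7301.09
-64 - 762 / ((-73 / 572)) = 431192 / 73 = 5906.74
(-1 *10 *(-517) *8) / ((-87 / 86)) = -3556960 / 87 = -40884.60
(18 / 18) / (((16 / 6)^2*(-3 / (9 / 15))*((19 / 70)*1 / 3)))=-189 / 608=-0.31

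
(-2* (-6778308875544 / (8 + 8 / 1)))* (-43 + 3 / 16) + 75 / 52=-7545105067089615 / 208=-36274543591777.00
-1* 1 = -1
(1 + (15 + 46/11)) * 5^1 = 1110/11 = 100.91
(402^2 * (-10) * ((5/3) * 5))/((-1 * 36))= 1122250/3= 374083.33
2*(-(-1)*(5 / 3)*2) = 20 / 3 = 6.67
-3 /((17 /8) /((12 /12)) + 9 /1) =-24 /89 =-0.27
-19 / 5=-3.80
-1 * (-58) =58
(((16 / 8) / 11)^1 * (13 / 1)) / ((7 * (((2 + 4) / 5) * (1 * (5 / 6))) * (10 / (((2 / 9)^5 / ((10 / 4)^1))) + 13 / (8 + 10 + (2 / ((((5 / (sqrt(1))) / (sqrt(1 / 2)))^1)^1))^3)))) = 173056 * sqrt(2) / 1699040693230042855 + 8882781740352 / 1213600495164316325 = 0.00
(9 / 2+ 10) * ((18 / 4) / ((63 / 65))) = 1885 / 28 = 67.32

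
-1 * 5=-5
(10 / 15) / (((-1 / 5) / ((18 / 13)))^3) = -221.21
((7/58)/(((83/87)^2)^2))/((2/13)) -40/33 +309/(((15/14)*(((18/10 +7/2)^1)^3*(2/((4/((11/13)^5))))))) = 118344885810482661019/13654778200961620404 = 8.67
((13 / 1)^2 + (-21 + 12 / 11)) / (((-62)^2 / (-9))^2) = 16605 / 20317462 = 0.00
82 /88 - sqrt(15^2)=-619 /44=-14.07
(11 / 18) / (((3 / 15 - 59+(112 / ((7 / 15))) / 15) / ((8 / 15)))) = -22 / 2889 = -0.01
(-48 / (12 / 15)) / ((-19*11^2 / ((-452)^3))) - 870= -5542724610 / 2299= -2410928.49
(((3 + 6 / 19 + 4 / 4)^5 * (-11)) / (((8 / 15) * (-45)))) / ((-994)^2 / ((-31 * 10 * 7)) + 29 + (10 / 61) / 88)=-2120733856560880 / 1317447553220517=-1.61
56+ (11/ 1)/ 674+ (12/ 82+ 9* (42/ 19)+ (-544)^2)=155419946689/ 525046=296012.06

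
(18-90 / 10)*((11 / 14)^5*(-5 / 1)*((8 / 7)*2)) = -7247295 / 235298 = -30.80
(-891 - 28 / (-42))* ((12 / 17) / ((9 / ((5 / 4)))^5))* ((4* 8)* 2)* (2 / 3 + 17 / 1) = -442384375 / 12045996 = -36.72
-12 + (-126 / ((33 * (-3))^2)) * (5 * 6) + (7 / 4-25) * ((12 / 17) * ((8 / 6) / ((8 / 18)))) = -380263 / 6171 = -61.62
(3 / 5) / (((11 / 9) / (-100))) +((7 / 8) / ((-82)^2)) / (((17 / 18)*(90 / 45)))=-493809867 / 10059104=-49.09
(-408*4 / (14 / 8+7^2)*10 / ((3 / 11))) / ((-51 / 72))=337920 / 203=1664.63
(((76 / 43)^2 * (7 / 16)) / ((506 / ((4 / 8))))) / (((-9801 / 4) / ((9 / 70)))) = -361 / 5094309330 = -0.00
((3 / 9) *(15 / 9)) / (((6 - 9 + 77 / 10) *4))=25 / 846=0.03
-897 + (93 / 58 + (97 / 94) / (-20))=-48819833 / 54520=-895.45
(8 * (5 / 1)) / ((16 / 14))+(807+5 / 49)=41263 / 49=842.10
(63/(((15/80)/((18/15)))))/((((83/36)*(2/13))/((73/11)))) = 34437312/4565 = 7543.77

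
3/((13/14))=42/13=3.23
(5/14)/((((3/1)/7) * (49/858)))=715/49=14.59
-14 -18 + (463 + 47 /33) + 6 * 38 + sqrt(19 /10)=sqrt(190) /10 + 21794 /33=661.80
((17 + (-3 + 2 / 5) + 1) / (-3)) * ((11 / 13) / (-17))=847 / 3315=0.26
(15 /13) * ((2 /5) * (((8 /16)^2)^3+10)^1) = 1923 /416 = 4.62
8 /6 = 4 /3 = 1.33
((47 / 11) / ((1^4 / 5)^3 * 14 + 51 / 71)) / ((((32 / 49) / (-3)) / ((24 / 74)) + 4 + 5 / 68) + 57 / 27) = 12508744500 / 13402051883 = 0.93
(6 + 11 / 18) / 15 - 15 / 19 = -1789 / 5130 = -0.35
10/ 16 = 0.62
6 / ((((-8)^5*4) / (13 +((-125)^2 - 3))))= -0.72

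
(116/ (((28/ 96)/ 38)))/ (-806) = -52896/ 2821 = -18.75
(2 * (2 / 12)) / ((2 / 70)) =35 / 3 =11.67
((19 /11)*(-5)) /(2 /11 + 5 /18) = -1710 /91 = -18.79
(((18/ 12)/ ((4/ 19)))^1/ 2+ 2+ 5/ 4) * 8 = 109/ 2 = 54.50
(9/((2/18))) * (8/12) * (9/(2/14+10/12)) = 20412/41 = 497.85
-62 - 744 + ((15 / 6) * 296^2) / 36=47506 / 9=5278.44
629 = 629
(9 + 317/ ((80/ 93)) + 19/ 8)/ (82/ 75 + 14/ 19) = 8661435/ 41728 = 207.57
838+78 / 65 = 4196 / 5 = 839.20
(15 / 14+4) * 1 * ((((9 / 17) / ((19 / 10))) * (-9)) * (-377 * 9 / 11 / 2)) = 97565715 / 49742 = 1961.44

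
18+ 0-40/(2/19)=-362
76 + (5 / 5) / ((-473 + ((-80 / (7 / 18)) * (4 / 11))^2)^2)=70112298697066205 / 922530245551489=76.00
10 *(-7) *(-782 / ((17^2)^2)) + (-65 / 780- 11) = -614789 / 58956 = -10.43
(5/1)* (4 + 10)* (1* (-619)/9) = -43330/9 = -4814.44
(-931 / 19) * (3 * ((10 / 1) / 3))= -490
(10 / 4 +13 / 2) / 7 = 9 / 7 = 1.29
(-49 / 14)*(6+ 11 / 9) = -455 / 18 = -25.28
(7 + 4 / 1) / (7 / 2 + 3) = 22 / 13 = 1.69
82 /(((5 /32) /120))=62976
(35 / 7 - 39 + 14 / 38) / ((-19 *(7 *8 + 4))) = 213 / 7220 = 0.03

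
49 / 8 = 6.12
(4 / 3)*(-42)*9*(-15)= 7560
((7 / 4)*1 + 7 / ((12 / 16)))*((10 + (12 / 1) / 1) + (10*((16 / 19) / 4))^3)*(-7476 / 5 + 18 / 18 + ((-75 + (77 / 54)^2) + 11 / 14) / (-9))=-146680313948177 / 284222520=-516075.62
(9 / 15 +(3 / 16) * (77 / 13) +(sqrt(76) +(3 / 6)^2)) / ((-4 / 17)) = -17 * sqrt(19) / 2- 34663 / 4160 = -45.38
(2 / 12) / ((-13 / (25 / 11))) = -25 / 858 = -0.03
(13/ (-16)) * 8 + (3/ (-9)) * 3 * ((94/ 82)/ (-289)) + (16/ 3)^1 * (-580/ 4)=-55441189/ 71094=-779.83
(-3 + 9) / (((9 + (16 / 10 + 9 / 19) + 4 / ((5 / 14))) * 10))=57 / 2116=0.03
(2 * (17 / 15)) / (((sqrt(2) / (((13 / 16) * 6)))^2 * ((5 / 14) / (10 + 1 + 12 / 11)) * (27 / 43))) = 115014809 / 79200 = 1452.21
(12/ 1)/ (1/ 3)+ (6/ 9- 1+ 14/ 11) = 1219/ 33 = 36.94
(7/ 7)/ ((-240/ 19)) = -0.08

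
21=21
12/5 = 2.40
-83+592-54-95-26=334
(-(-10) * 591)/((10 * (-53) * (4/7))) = -19.51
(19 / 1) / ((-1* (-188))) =19 / 188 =0.10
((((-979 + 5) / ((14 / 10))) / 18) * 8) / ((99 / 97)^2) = -183287320 / 617463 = -296.84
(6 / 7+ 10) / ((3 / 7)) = 76 / 3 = 25.33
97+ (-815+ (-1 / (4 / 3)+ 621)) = -391 / 4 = -97.75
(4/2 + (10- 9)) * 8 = 24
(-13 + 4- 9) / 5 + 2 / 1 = -8 / 5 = -1.60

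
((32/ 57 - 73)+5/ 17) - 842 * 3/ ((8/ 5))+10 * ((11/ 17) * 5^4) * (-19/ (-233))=-1193111011/ 903108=-1321.12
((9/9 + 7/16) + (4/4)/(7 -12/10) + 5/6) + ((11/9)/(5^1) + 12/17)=1204583/354960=3.39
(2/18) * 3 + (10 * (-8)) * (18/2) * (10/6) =-1199.67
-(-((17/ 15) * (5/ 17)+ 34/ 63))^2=-3025/ 3969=-0.76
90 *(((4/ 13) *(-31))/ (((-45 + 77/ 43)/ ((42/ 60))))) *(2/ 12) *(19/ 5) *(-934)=-496763778/ 60385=-8226.61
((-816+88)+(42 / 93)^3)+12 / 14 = -151616982 / 208537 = -727.05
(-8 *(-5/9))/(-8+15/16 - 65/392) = -31360/51003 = -0.61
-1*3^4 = -81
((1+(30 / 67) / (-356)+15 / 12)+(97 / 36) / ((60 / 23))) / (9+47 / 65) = 549476629 / 1628042112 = 0.34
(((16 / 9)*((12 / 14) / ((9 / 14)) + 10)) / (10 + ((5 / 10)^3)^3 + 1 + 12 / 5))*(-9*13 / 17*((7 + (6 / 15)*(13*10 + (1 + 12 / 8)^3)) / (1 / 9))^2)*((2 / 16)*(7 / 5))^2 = -18745809264 / 171545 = -109276.34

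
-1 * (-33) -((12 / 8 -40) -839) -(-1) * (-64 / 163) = 910.11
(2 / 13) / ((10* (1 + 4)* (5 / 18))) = 18 / 1625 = 0.01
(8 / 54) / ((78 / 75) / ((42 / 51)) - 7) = -175 / 6777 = -0.03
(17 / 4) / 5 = 17 / 20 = 0.85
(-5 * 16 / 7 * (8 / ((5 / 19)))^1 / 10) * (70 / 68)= -35.76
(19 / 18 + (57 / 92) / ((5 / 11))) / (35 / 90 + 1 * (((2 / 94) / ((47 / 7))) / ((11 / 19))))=243305887 / 39672010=6.13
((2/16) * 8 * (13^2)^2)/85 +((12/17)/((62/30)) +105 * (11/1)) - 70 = 3745266/2635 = 1421.35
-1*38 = -38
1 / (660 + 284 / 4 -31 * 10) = 1 / 421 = 0.00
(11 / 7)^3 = 1331 / 343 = 3.88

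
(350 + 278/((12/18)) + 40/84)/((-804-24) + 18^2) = -16117/10584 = -1.52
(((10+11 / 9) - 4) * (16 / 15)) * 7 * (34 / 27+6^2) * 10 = 14647360 / 729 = 20092.40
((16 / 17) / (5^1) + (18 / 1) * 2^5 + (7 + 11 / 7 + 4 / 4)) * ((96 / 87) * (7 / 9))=11152864 / 22185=502.72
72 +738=810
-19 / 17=-1.12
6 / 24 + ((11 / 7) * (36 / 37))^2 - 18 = -15.41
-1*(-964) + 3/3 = 965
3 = 3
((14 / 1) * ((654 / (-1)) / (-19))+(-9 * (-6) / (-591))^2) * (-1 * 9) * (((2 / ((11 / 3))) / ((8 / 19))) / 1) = -218050380 / 38809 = -5618.55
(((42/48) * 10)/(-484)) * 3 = -105/1936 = -0.05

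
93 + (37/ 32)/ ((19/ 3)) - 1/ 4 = 56503/ 608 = 92.93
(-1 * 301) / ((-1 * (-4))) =-301 / 4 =-75.25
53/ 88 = 0.60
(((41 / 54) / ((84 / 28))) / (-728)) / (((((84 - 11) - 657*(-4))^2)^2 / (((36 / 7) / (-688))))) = 41 / 839708806861549550016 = 0.00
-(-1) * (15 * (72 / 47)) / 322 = 540 / 7567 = 0.07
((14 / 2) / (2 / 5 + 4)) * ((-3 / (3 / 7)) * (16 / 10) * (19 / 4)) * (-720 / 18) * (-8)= -297920 / 11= -27083.64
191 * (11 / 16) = 2101 / 16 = 131.31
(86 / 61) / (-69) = -86 / 4209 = -0.02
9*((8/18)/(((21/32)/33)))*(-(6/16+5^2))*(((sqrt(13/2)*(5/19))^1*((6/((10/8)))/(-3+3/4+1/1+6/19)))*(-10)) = -2449920*sqrt(26)/71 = -175946.34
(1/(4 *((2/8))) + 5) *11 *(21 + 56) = 5082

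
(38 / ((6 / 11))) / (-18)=-209 / 54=-3.87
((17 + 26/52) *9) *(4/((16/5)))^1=1575/8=196.88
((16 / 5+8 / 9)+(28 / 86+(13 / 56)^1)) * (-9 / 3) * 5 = -69.70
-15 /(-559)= 15 /559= 0.03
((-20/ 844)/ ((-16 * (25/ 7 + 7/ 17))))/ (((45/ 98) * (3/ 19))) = 110789/ 21603024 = 0.01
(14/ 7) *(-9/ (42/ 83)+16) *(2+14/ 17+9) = -5025/ 119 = -42.23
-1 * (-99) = 99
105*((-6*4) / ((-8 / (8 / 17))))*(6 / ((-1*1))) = -15120 / 17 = -889.41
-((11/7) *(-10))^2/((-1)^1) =12100/49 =246.94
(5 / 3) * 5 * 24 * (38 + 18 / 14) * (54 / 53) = 2970000 / 371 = 8005.39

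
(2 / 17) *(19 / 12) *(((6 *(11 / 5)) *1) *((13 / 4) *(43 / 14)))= 116831 / 4760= 24.54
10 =10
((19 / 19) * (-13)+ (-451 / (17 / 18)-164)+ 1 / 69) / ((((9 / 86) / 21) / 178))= -82268590376 / 3519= -23378400.22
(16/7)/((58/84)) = 96/29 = 3.31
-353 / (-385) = 0.92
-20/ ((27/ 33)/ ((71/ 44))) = -355/ 9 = -39.44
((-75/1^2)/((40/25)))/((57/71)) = -8875/152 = -58.39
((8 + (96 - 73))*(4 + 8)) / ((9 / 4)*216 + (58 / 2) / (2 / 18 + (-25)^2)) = 24056 / 31431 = 0.77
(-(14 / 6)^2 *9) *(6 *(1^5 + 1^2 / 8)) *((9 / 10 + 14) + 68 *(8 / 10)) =-916839 / 40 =-22920.98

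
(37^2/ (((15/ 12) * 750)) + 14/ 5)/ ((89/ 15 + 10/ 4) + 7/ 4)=31952/ 76375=0.42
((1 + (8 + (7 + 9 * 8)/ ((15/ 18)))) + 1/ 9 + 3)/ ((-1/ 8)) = -38488/ 45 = -855.29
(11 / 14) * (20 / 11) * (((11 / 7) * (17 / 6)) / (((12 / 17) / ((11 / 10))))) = 34969 / 3528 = 9.91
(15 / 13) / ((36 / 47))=1.51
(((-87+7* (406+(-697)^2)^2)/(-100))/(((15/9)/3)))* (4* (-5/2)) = 7446758325696/25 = 297870333027.84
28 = 28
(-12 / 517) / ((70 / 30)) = -36 / 3619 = -0.01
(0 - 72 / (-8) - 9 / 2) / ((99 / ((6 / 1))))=0.27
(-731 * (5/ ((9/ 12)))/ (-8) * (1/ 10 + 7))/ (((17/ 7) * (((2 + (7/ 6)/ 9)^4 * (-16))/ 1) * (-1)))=3785808537/ 699602500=5.41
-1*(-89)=89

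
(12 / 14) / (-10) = -3 / 35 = -0.09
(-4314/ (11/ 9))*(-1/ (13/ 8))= 310608/ 143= 2172.08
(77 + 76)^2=23409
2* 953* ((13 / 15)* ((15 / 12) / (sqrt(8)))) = 12389* sqrt(2) / 24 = 730.03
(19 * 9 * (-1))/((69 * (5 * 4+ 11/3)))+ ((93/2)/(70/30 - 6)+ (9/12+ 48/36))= -2307139/215556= -10.70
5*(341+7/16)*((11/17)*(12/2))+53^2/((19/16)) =23238889/2584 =8993.38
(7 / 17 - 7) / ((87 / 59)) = -6608 / 1479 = -4.47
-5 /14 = -0.36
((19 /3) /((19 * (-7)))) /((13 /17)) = -17 /273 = -0.06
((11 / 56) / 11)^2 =1 / 3136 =0.00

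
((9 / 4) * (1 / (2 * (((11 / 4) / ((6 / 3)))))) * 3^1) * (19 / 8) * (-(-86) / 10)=22059 / 440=50.13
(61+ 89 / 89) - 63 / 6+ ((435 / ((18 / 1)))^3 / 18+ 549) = 5383369 / 3888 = 1384.61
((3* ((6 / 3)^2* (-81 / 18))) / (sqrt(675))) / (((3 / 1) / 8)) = -16* sqrt(3) / 5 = -5.54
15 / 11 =1.36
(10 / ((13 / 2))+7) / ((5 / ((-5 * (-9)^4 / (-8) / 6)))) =242757 / 208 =1167.10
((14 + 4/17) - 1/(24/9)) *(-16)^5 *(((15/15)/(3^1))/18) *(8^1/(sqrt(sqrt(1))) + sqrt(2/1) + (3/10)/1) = -1025343488/459 - 123535360 *sqrt(2)/459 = -2614485.55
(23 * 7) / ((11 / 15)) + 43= 2888 / 11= 262.55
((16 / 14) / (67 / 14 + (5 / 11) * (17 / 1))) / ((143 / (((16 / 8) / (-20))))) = -0.00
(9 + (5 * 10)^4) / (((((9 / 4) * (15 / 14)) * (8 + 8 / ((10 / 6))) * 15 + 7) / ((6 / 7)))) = 37500054 / 3289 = 11401.66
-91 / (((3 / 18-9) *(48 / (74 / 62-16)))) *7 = -292383 / 13144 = -22.24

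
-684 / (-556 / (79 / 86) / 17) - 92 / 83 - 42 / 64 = 276964985 / 15874912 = 17.45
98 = 98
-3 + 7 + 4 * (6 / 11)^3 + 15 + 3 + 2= 32808 / 1331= 24.65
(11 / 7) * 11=121 / 7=17.29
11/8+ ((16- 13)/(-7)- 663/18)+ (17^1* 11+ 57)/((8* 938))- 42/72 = -410143/11256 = -36.44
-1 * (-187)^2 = -34969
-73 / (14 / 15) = -78.21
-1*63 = -63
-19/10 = -1.90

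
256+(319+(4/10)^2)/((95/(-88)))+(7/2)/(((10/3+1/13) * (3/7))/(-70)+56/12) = -1171436691/30122125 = -38.89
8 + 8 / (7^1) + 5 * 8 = 344 / 7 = 49.14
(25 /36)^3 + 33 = 1555273 /46656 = 33.33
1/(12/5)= 5/12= 0.42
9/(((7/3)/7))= 27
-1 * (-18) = 18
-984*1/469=-984/469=-2.10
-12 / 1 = -12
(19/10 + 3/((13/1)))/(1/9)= 2493/130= 19.18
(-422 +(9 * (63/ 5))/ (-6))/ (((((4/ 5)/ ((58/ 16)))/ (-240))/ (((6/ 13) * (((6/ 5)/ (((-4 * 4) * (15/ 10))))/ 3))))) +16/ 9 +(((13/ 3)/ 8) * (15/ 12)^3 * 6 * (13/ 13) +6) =-110048819/ 29952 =-3674.17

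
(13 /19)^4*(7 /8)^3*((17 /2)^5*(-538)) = -3741660818536459 /1067589632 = -3504774.41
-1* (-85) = 85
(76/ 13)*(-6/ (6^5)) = -19/ 4212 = -0.00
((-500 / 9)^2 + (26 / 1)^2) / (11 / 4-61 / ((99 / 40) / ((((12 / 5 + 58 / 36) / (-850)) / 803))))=1368.08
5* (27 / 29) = 135 / 29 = 4.66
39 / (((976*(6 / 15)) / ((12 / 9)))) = 65 / 488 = 0.13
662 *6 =3972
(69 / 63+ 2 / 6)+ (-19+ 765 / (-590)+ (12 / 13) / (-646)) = -65446371 / 3468374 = -18.87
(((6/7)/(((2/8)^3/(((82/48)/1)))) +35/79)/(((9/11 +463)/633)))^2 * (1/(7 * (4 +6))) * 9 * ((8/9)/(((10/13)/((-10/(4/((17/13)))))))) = -2234602013441484753/278611613589260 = -8020.49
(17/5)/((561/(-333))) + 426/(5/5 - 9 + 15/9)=-69.28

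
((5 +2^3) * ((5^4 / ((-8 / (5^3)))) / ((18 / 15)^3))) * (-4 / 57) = 126953125 / 24624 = 5155.67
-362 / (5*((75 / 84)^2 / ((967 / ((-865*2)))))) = 137221168 / 2703125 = 50.76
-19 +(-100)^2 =9981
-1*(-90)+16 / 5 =466 / 5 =93.20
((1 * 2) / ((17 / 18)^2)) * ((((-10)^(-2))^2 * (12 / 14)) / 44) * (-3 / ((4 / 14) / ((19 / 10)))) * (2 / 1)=-13851 / 79475000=-0.00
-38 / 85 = -0.45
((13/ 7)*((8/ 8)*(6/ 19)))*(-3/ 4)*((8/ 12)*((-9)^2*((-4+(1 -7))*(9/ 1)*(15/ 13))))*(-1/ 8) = -308.32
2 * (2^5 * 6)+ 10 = 394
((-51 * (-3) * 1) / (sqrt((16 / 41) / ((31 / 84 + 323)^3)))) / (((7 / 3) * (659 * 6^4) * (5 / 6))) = 461771 * sqrt(23387343) / 2603946240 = 0.86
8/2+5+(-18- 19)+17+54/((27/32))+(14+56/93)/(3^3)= 134441/2511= 53.54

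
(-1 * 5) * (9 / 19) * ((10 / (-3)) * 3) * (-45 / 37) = -20250 / 703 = -28.81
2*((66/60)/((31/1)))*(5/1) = 11/31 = 0.35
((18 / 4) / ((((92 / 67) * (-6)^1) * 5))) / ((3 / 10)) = -67 / 184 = -0.36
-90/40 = -9/4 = -2.25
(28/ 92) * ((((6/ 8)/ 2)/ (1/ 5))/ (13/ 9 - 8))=-0.09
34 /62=17 /31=0.55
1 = 1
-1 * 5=-5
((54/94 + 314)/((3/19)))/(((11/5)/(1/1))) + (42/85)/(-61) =7282656233/8041935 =905.59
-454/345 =-1.32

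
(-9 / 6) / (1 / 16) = -24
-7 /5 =-1.40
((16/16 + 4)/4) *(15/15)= 5/4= 1.25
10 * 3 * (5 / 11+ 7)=2460 / 11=223.64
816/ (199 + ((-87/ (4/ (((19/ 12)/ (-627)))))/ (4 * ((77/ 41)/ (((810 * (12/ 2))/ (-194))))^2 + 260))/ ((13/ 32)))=75293478620385168/ 18362060532035027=4.10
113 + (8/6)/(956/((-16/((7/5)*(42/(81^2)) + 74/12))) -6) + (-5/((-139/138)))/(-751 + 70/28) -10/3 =109.66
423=423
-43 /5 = -8.60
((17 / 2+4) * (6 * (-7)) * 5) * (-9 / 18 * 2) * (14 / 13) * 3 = 110250 / 13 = 8480.77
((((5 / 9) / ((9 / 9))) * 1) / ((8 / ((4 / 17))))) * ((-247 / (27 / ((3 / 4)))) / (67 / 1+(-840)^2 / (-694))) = 428545 / 3630333816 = 0.00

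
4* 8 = 32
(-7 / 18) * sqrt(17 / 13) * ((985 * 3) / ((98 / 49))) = -6895 * sqrt(221) / 156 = -657.06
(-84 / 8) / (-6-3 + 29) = -21 / 40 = -0.52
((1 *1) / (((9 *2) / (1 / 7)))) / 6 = 1 / 756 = 0.00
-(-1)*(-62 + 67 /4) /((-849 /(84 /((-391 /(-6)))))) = 7602 /110653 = 0.07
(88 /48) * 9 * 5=165 /2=82.50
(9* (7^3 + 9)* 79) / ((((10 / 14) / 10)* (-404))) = -875952 / 101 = -8672.79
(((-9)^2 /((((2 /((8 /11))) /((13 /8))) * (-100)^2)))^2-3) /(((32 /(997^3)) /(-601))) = 86481506589603830000643 /1548800000000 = 55837749605.89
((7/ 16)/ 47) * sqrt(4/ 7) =sqrt(7)/ 376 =0.01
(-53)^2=2809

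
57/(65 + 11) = 0.75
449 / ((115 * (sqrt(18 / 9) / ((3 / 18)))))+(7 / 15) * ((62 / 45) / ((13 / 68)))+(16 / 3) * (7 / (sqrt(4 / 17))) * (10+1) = 449 * sqrt(2) / 1380+29512 / 8775+616 * sqrt(17) / 3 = 850.43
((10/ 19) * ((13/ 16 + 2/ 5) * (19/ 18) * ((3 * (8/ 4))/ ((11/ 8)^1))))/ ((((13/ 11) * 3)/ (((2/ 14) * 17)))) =1649/ 819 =2.01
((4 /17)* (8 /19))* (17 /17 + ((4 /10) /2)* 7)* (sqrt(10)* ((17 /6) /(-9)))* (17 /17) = -64* sqrt(10) /855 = -0.24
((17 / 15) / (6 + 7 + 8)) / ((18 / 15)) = 17 / 378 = 0.04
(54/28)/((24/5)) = 45/112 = 0.40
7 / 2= 3.50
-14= -14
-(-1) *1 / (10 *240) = 1 / 2400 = 0.00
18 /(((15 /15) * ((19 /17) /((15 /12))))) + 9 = 1107 /38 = 29.13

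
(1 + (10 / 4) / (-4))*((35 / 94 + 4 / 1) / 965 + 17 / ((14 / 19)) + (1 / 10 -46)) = -43477743 / 5079760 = -8.56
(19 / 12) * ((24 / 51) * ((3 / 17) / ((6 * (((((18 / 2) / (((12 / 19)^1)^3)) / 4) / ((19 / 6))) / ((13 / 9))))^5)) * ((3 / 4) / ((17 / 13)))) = 2591373349879808 / 7582750018592854905963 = 0.00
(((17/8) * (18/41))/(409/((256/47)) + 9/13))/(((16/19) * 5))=151164/51701615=0.00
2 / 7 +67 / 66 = 601 / 462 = 1.30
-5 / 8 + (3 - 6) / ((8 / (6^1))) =-23 / 8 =-2.88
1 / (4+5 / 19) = 19 / 81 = 0.23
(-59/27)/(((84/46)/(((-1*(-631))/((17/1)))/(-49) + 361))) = -203605637/472311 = -431.08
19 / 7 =2.71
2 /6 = 0.33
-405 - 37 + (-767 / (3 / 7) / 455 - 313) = -11384 / 15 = -758.93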